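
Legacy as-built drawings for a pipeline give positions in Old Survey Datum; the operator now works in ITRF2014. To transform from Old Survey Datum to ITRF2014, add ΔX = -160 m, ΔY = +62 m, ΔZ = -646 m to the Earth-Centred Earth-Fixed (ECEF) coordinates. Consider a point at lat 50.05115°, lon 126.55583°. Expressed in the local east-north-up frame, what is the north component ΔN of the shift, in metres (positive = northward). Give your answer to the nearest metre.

ΔN = -526 m

At φ = 50.05115°, λ = 126.55583°: sin φ = 0.766618, cos φ = 0.642103, sin λ = 0.803277, cos λ = -0.595606.
ΔN = −sin φ cos λ·ΔX − sin φ sin λ·ΔY + cos φ·ΔZ = −(0.766618)(-0.595606)(-160) − (0.766618)(0.803277)(62) + (0.642103)(-646) = -526.04 m.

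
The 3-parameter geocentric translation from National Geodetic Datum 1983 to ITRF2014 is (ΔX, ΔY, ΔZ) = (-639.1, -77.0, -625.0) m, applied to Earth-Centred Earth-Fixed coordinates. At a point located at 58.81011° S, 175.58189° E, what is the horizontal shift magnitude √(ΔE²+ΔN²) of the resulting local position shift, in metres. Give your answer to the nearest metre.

250 m

The local east axis at (φ, λ) is (−sin λ, cos λ, 0), so ΔE = −sin(175.58189°)·(-639.1) + cos(175.58189°)·(-77.0) = 126.00 m.
The local north axis is (−sin φ cos λ, −sin φ sin λ, cos φ), giving ΔN = 545.097 − 5.074 − 323.673 = 216.35 m.
Horizontal magnitude = √(ΔE² + ΔN²) = √(126.00² + 216.35²) = 250.37 m.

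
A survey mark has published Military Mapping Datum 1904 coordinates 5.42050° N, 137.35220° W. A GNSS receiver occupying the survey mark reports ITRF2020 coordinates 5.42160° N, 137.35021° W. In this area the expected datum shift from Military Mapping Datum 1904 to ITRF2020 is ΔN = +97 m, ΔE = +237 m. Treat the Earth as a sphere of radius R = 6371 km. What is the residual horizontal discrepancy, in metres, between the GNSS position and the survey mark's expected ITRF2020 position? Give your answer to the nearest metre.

Observed coordinate differences: Δφ = +0.00110°, Δλ = +0.00199°.
Converting to metres (1° lat = 111195 m, cos φ = 0.995528): observed ΔN = 122.3 m, observed ΔE = 220.3 m.
Subtracting the expected shift leaves a residual of 122.3 − (97) = 25.3 m north and 220.3 − (237) = -16.7 m east.
Residual distance = √(25.3² + (-16.7)²) = 30.3 m.

30 m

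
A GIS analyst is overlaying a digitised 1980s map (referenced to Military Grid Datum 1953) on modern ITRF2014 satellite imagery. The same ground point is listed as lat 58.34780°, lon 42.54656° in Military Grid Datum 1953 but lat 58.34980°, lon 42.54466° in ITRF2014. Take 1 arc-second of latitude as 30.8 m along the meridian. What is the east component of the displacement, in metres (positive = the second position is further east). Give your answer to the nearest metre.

ΔE = -111 m

Δφ = 58.34980° − 58.34780° = +0.00200°; Δλ = 42.54466° − 42.54656° = -0.00190°.
1° of latitude = 3600 × 30.80 = 110880 m.
ΔN = Δφ × 110880 = 221.8 m; ΔE = Δλ × 110880 × cos(58.34780°) = -0.00190 × 110880 × 0.524762 = -110.6 m.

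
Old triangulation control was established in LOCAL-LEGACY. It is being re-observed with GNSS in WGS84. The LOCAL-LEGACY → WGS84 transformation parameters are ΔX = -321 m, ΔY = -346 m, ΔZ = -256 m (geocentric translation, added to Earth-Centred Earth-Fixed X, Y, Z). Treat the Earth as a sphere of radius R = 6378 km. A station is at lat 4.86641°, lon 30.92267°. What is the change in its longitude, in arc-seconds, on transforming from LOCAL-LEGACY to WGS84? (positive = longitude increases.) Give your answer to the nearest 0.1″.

sin φ = 0.084833, cos φ = 0.996395, sin λ = 0.513881, cos λ = 0.857862.
East component: ΔE = −sin λ·ΔX + cos λ·ΔY = −(0.513881)(-321) + (0.857862)(-346) = -131.86 m.
1° of latitude spans πR/180 = 111317 m; at latitude φ, 1° of longitude spans that × cos φ = 110915.8 m, so Δλ = -131.86 / 110915.8 × 3600 = -4.280″.

Δλ = -4.3″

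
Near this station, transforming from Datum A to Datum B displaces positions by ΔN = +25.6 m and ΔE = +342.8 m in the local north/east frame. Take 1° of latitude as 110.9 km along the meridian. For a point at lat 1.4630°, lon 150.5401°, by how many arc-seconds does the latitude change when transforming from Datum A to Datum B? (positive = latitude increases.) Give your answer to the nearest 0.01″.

1° of latitude = 110.9 km, so Δφ = 25.6 / 110900 = 0.0002308° = 0.831″.

Δφ = 0.83″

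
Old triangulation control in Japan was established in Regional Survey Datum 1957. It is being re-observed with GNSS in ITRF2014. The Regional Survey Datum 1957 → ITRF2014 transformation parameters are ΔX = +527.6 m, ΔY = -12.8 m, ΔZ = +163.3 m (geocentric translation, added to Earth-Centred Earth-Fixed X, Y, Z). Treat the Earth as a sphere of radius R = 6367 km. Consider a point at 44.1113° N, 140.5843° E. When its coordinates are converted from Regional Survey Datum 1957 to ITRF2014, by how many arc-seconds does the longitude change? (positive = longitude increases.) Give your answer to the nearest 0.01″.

sin φ = 0.696054, cos φ = 0.717989, sin λ = 0.634942, cos λ = -0.772560.
East component: ΔE = −sin λ·ΔX + cos λ·ΔY = −(0.634942)(527.6) + (-0.772560)(-12.8) = -325.11 m.
1° of latitude spans πR/180 = 111125 m; at latitude φ, 1° of longitude spans that × cos φ = 79786.6 m, so Δλ = -325.11 / 79786.6 × 3600 = -14.669″.

Δλ = -14.67″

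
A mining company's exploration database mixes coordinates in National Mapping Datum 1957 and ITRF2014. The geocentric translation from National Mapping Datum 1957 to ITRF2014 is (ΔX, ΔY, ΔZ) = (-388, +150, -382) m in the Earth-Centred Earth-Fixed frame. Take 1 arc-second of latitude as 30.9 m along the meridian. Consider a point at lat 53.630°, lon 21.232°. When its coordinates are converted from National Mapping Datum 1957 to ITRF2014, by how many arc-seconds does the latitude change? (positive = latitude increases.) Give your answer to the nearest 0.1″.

sin φ = 0.805204, cos φ = 0.592997, sin λ = 0.362145, cos λ = 0.932122.
North component: ΔN = −sin φ cos λ·ΔX − sin φ sin λ·ΔY + cos φ·ΔZ = −(0.805204)(0.932122)(-388) − (0.805204)(0.362145)(150) + (0.592997)(-382) = 20.95 m.
1° of latitude spans 3600 × 30.90 = 111240 m, so Δφ = 20.95 / 111240 × 3600 = 0.678″.

Δφ = 0.7″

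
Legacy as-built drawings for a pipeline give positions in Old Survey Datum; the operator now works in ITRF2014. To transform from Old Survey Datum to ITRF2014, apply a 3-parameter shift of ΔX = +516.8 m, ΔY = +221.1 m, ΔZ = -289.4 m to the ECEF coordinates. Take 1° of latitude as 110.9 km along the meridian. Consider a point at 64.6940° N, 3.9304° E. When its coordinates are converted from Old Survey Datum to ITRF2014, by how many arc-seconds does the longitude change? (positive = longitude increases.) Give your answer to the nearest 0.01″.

sin φ = 0.904038, cos φ = 0.427453, sin λ = 0.068545, cos λ = 0.997648.
East component: ΔE = −sin λ·ΔX + cos λ·ΔY = −(0.068545)(516.8) + (0.997648)(221.1) = 185.16 m.
1° of latitude spans 110900 m; at latitude φ, 1° of longitude spans that × cos φ = 47404.5 m, so Δλ = 185.16 / 47404.5 × 3600 = 14.061″.

Δλ = 14.06″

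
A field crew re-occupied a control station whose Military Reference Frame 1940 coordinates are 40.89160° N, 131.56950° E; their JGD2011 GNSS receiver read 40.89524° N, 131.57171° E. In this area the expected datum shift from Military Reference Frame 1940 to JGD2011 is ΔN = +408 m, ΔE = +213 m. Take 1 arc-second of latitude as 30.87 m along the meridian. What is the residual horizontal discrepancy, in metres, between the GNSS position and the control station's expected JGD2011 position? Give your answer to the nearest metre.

28 m

Observed coordinate differences: Δφ = +0.00364°, Δλ = +0.00221°.
Converting to metres (1° lat = 111132 m, cos φ = 0.755949): observed ΔN = 404.5 m, observed ΔE = 185.7 m.
Subtracting the expected shift leaves a residual of 404.5 − (408) = -3.5 m north and 185.7 − (213) = -27.3 m east.
Residual distance = √((-3.5)² + (-27.3)²) = 27.6 m.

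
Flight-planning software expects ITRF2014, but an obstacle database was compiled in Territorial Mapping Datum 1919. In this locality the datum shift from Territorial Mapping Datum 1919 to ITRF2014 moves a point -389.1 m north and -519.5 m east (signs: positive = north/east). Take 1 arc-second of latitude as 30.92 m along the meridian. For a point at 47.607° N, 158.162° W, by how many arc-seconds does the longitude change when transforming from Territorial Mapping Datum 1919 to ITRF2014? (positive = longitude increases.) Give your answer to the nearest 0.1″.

At latitude 47.607°, cos φ = 0.674212.
1″ of longitude at this latitude = 30.92 × cos φ = 20.8466 m, so Δλ = -519.5 / 20.8466 = -24.920″.

Δλ = -24.9″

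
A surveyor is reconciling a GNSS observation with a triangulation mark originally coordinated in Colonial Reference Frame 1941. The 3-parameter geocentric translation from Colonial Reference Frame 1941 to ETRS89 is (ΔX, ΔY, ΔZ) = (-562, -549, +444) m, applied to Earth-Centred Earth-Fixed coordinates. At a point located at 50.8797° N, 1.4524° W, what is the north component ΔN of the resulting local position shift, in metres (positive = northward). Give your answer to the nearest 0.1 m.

ΔN = 705.2 m

The local north axis is (−sin φ cos λ, −sin φ sin λ, cos φ), giving ΔN = 435.872 − 10.796 + 280.142 = 705.22 m.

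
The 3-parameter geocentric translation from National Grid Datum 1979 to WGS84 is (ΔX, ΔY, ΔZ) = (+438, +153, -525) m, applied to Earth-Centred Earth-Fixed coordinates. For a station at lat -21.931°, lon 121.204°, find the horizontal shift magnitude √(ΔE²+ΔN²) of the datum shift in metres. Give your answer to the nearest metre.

The local east axis at (φ, λ) is (−sin λ, cos λ, 0), so ΔE = −sin(121.204°)·438 + cos(121.204°)·153 = -453.90 m.
The local north axis is (−sin φ cos λ, −sin φ sin λ, cos φ), giving ΔN = -84.753 + 48.877 − 487.008 = -522.88 m.
Horizontal magnitude = √(ΔE² + ΔN²) = √((-453.90)² + (-522.88)²) = 692.41 m.

692 m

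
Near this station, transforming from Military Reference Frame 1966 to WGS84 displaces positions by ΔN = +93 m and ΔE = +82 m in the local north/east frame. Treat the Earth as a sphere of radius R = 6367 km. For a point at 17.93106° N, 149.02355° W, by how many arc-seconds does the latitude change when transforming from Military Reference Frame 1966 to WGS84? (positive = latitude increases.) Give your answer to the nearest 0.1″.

On a sphere of radius R, 1 rad of latitude = R, so Δφ = ΔN / R = 93.0 / 6367000 = 1.4607e-05 rad = 3.013″.

Δφ = 3.0″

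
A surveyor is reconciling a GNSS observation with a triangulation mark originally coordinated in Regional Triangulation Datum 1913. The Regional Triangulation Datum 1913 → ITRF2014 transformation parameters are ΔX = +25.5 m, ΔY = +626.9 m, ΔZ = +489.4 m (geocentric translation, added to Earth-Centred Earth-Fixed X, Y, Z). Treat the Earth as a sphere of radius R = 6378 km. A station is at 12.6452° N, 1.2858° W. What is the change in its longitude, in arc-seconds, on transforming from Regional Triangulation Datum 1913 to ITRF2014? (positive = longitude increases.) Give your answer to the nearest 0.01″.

sin φ = 0.218913, cos φ = 0.975744, sin λ = -0.022440, cos λ = 0.999748.
East component: ΔE = −sin λ·ΔX + cos λ·ΔY = −(-0.022440)(25.5) + (0.999748)(626.9) = 627.31 m.
1° of latitude spans πR/180 = 111317 m; at latitude φ, 1° of longitude spans that × cos φ = 108617.0 m, so Δλ = 627.31 / 108617.0 × 3600 = 20.792″.

Δλ = 20.79″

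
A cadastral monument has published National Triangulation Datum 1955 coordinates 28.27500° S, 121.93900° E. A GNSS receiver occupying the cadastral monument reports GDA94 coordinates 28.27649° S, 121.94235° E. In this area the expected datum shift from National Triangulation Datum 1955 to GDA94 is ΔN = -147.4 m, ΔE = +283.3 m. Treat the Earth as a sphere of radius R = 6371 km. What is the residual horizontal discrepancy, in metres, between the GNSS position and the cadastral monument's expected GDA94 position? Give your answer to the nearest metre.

48 m

Observed coordinate differences: Δφ = -0.00149°, Δλ = +0.00335°.
Converting to metres (1° lat = 111195 m, cos φ = 0.880684): observed ΔN = -165.7 m, observed ΔE = 328.1 m.
Subtracting the expected shift leaves a residual of -165.7 − (-147.4) = -18.3 m north and 328.1 − (283.3) = 44.8 m east.
Residual distance = √((-18.3)² + 44.8²) = 48.3 m.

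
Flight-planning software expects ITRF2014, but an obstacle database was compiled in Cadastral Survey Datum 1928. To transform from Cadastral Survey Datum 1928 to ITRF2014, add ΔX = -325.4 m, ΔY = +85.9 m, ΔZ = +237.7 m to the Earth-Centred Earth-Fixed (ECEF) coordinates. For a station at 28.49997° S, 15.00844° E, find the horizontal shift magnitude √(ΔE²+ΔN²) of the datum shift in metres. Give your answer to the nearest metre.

The local east axis at (φ, λ) is (−sin λ, cos λ, 0), so ΔE = −sin(15.00844°)·(-325.4) + cos(15.00844°)·85.9 = 167.24 m.
The local north axis is (−sin φ cos λ, −sin φ sin λ, cos φ), giving ΔN = -149.971 + 10.614 + 208.895 = 69.54 m.
Horizontal magnitude = √(ΔE² + ΔN²) = √(167.24² + 69.54²) = 181.12 m.

181 m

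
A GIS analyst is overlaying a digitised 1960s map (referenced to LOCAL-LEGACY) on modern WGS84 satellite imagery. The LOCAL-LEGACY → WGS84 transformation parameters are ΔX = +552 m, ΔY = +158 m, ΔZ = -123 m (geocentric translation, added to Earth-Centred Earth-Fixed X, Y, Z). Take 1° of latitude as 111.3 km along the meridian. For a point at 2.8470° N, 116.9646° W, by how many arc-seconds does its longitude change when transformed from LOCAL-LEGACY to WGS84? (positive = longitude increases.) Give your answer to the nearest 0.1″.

sin φ = 0.049669, cos φ = 0.998766, sin λ = -0.891287, cos λ = -0.453440.
East component: ΔE = −sin λ·ΔX + cos λ·ΔY = −(-0.891287)(552) + (-0.453440)(158) = 420.35 m.
1° of latitude spans 111300 m; at latitude φ, 1° of longitude spans that × cos φ = 111162.6 m, so Δλ = 420.35 / 111162.6 × 3600 = 13.613″.

Δλ = 13.6″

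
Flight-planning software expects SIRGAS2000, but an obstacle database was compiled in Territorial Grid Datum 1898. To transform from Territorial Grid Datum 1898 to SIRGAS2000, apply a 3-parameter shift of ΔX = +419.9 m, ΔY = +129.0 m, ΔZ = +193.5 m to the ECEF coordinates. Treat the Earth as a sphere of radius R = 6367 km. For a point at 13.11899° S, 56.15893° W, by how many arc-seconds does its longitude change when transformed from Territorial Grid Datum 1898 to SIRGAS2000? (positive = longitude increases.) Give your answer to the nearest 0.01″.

Δλ = 13.99″

sin φ = -0.226974, cos φ = 0.973901, sin λ = -0.830585, cos λ = 0.556891.
East component: ΔE = −sin λ·ΔX + cos λ·ΔY = −(-0.830585)(419.9) + (0.556891)(129.0) = 420.60 m.
1° of latitude spans πR/180 = 111125 m; at latitude φ, 1° of longitude spans that × cos φ = 108224.8 m, so Δλ = 420.60 / 108224.8 × 3600 = 13.991″.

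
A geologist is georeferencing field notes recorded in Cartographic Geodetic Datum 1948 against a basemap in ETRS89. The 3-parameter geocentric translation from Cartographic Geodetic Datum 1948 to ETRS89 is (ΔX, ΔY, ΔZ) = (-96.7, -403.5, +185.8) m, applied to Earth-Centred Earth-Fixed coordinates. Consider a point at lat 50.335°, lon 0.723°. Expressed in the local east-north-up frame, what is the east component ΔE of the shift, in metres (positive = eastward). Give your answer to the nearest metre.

At φ = 50.335°, λ = 0.723°: sin φ = 0.769790, cos φ = 0.638298, sin λ = 0.012618, cos λ = 0.999920.
ΔE = −sin λ·ΔX + cos λ·ΔY = −(0.012618)·(-96.7) + (0.999920)·(-403.5) = -402.25 m.

ΔE = -402 m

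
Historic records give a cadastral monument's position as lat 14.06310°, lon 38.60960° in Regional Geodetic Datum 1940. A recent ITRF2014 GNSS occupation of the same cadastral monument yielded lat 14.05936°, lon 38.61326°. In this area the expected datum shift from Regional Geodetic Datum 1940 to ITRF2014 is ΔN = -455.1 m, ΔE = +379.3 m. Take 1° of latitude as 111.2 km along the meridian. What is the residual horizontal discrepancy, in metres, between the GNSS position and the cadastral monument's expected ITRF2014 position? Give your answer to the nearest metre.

Observed coordinate differences: Δφ = -0.00374°, Δλ = +0.00366°.
Converting to metres (1° lat = 111200 m, cos φ = 0.970029): observed ΔN = -415.9 m, observed ΔE = 394.8 m.
Subtracting the expected shift leaves a residual of -415.9 − (-455.1) = 39.2 m north and 394.8 − (379.3) = 15.5 m east.
Residual distance = √(39.2² + 15.5²) = 42.2 m.

42 m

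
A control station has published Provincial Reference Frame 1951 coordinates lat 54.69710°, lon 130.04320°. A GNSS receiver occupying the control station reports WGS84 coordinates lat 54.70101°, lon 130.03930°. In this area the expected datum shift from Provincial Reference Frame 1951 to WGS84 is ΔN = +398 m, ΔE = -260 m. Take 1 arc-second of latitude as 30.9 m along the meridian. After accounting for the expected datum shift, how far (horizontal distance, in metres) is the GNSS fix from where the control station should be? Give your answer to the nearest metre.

Observed coordinate differences: Δφ = +0.00391°, Δλ = -0.00390°.
Converting to metres (1° lat = 111240 m, cos φ = 0.577899): observed ΔN = 434.9 m, observed ΔE = -250.7 m.
Subtracting the expected shift leaves a residual of 434.9 − (398) = 36.9 m north and -250.7 − (-260) = 9.3 m east.
Residual distance = √(36.9² + 9.3²) = 38.1 m.

38 m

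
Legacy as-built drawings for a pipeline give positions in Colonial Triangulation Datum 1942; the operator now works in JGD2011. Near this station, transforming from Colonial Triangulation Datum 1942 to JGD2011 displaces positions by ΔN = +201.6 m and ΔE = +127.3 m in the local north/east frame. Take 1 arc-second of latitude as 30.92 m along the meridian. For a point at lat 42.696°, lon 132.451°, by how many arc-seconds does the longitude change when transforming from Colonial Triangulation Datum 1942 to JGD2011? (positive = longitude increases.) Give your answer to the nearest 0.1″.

Δλ = 5.6″

At latitude 42.696°, cos φ = 0.734962.
1″ of longitude at this latitude = 30.92 × cos φ = 22.7250 m, so Δλ = 127.3 / 22.7250 = 5.602″.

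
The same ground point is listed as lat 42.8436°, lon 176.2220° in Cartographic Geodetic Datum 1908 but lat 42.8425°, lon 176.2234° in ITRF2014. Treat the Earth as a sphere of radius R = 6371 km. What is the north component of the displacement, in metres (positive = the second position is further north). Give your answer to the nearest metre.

ΔN = -122 m

Δφ = 42.8425° − 42.8436° = -0.0011°; Δλ = 176.2234° − 176.2220° = +0.0014°.
1° along a meridian = πR/180 = 111195 m.
ΔN = Δφ × 111195 = -122.3 m; ΔE = Δλ × 111195 × cos(42.8436°) = +0.0014 × 111195 × 0.733213 = 114.1 m.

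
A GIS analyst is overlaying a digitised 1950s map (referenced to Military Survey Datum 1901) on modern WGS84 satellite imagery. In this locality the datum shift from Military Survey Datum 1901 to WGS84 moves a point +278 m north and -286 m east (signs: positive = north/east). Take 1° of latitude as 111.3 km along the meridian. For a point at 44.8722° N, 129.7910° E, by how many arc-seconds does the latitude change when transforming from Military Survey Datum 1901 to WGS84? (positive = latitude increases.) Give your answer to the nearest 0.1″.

1° of latitude = 111.3 km, so Δφ = 278.0 / 111300 = 0.0024978° = 8.992″.

Δφ = 9.0″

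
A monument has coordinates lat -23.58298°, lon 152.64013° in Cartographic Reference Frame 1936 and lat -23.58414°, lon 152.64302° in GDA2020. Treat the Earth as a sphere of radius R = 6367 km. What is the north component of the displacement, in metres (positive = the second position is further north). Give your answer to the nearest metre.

ΔN = -129 m

Δφ = -23.58414° − -23.58298° = -0.00116°; Δλ = 152.64302° − 152.64013° = +0.00289°.
1° along a meridian = πR/180 = 111125 m.
ΔN = Δφ × 111125 = -128.9 m; ΔE = Δλ × 111125 × cos(-23.58298°) = +0.00289 × 111125 × 0.916482 = 294.3 m.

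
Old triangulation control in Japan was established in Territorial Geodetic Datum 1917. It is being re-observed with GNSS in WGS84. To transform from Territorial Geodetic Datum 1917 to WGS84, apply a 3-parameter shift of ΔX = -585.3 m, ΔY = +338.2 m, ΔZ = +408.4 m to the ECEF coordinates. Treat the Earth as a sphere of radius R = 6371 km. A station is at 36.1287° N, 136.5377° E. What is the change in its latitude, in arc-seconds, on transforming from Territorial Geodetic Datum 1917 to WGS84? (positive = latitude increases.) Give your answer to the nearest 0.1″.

Δφ = -1.9″

sin φ = 0.589601, cos φ = 0.807695, sin λ = 0.687877, cos λ = -0.725827.
North component: ΔN = −sin φ cos λ·ΔX − sin φ sin λ·ΔY + cos φ·ΔZ = −(0.589601)(-0.725827)(-585.3) − (0.589601)(0.687877)(338.2) + (0.807695)(408.4) = -57.78 m.
1° of latitude spans πR/180 = 111195 m, so Δφ = -57.78 / 111195 × 3600 = -1.871″.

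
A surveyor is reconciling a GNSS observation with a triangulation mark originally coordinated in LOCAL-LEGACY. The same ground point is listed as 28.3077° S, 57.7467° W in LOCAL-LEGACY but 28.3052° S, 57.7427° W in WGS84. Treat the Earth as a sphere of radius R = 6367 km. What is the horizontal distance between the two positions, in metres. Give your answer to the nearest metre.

480 m

Δφ = -28.3052° − -28.3077° = +0.0025°; Δλ = -57.7427° − -57.7467° = +0.0040°.
1° along a meridian = πR/180 = 111125 m.
ΔN = Δφ × 111125 = 277.8 m; ΔE = Δλ × 111125 × cos(-28.3077°) = +0.0040 × 111125 × 0.880414 = 391.3 m.
Distance = √(ΔE² + ΔN²) = √(391.3² + 277.8²) = 479.9 m.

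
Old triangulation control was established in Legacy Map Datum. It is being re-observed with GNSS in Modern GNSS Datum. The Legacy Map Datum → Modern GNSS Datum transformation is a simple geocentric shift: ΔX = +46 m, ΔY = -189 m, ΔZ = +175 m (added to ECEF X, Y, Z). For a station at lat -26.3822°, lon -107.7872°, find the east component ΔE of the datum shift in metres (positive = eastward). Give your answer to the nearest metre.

At φ = -26.3822°, λ = -107.7872°: sin φ = -0.444357, cos φ = 0.895850, sin λ = -0.952198, cos λ = -0.305483.
ΔE = −sin λ·ΔX + cos λ·ΔY = −(-0.952198)·(46) + (-0.305483)·(-189) = 101.54 m.

ΔE = 102 m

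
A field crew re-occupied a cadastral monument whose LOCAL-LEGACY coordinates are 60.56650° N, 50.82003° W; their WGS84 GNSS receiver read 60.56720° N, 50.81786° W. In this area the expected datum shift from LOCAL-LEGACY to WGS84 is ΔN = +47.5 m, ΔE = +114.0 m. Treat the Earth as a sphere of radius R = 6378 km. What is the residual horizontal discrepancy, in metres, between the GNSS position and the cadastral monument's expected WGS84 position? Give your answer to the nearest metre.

31 m

Observed coordinate differences: Δφ = +0.00070°, Δλ = +0.00217°.
Converting to metres (1° lat = 111317 m, cos φ = 0.491413): observed ΔN = 77.9 m, observed ΔE = 118.7 m.
Subtracting the expected shift leaves a residual of 77.9 − (47.5) = 30.4 m north and 118.7 − (114.0) = 4.7 m east.
Residual distance = √(30.4² + 4.7²) = 30.8 m.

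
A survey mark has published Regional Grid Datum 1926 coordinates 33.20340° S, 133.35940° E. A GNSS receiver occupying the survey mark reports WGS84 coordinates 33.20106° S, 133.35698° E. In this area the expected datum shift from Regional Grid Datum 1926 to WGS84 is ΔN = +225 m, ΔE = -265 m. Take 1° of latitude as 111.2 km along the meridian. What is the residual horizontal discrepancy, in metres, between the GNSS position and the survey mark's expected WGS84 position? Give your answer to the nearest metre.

Observed coordinate differences: Δφ = +0.00234°, Δλ = -0.00242°.
Converting to metres (1° lat = 111200 m, cos φ = 0.836732): observed ΔN = 260.2 m, observed ΔE = -225.2 m.
Subtracting the expected shift leaves a residual of 260.2 − (225) = 35.2 m north and -225.2 − (-265) = 39.8 m east.
Residual distance = √(35.2² + 39.8²) = 53.2 m.

53 m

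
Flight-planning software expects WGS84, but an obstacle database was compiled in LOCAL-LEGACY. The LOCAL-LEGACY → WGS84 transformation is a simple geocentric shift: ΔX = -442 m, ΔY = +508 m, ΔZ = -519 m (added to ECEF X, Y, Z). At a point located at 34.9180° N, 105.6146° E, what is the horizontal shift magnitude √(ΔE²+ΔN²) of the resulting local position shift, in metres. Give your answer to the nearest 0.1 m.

825.9 m

At φ = 34.9180°, λ = 105.6146°: sin φ = 0.572404, cos φ = 0.819972, sin λ = 0.963094, cos λ = -0.269165.
ΔE = −sin λ·ΔX + cos λ·ΔY = −(0.963094)·(-442) + (-0.269165)·(508) = 288.95 m.
ΔN = −sin φ cos λ·ΔX − sin φ sin λ·ΔY + cos φ·ΔZ = −(0.572404)(-0.269165)(-442) − (0.572404)(0.963094)(508) + (0.819972)(-519) = -773.71 m.
Horizontal magnitude = √(ΔE² + ΔN²) = √(288.95² + (-773.71)²) = 825.91 m.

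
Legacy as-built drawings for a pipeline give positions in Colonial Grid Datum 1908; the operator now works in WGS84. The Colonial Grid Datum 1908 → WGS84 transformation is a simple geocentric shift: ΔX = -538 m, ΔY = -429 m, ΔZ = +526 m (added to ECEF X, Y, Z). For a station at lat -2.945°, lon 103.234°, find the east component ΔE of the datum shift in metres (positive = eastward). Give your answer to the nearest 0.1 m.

At φ = -2.945°, λ = 103.234°: sin φ = -0.051377, cos φ = 0.998679, sin λ = 0.973443, cos λ = -0.228929.
ΔE = −sin λ·ΔX + cos λ·ΔY = −(0.973443)·(-538) + (-0.228929)·(-429) = 621.92 m.

ΔE = 621.9 m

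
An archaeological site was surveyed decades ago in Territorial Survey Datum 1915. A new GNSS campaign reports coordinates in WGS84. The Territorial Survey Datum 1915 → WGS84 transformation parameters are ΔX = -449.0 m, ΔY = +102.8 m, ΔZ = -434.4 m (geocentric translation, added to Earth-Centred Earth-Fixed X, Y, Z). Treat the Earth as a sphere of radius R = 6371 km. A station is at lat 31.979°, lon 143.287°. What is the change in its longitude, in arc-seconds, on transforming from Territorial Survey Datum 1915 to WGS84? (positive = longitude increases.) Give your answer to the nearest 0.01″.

sin φ = 0.529608, cos φ = 0.848242, sin λ = 0.597807, cos λ = -0.801640.
East component: ΔE = −sin λ·ΔX + cos λ·ΔY = −(0.597807)(-449.0) + (-0.801640)(102.8) = 186.01 m.
1° of latitude spans πR/180 = 111195 m; at latitude φ, 1° of longitude spans that × cos φ = 94320.2 m, so Δλ = 186.01 / 94320.2 × 3600 = 7.099″.

Δλ = 7.10″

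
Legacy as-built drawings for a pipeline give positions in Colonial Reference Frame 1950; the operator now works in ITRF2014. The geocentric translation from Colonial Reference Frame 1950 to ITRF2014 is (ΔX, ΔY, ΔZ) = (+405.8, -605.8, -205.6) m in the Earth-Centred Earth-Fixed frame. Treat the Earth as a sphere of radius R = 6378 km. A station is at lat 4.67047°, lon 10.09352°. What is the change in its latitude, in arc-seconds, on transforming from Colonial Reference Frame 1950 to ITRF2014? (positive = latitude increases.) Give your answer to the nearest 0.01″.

sin φ = 0.081425, cos φ = 0.996679, sin λ = 0.175255, cos λ = 0.984523.
North component: ΔN = −sin φ cos λ·ΔX − sin φ sin λ·ΔY + cos φ·ΔZ = −(0.081425)(0.984523)(405.8) − (0.081425)(0.175255)(-605.8) + (0.996679)(-205.6) = -228.80 m.
1° of latitude spans πR/180 = 111317 m, so Δφ = -228.80 / 111317 × 3600 = -7.400″.

Δφ = -7.40″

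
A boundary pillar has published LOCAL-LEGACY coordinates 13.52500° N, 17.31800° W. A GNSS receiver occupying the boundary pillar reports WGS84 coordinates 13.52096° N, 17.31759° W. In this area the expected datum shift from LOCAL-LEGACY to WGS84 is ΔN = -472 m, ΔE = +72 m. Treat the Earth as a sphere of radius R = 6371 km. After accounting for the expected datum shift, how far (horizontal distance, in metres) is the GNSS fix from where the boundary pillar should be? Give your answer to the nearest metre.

Observed coordinate differences: Δφ = -0.00404°, Δλ = +0.00041°.
Converting to metres (1° lat = 111195 m, cos φ = 0.972268): observed ΔN = -449.2 m, observed ΔE = 44.3 m.
Subtracting the expected shift leaves a residual of -449.2 − (-472) = 22.8 m north and 44.3 − (72) = -27.7 m east.
Residual distance = √(22.8² + (-27.7)²) = 35.8 m.

36 m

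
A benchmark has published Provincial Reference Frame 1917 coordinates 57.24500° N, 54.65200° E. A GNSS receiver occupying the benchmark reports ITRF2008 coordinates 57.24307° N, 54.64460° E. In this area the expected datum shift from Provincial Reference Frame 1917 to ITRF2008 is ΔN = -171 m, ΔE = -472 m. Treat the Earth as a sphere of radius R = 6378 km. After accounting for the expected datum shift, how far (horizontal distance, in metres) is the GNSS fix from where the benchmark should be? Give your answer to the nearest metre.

Observed coordinate differences: Δφ = -0.00193°, Δλ = -0.00740°.
Converting to metres (1° lat = 111317 m, cos φ = 0.541048): observed ΔN = -214.8 m, observed ΔE = -445.7 m.
Subtracting the expected shift leaves a residual of -214.8 − (-171) = -43.8 m north and -445.7 − (-472) = 26.3 m east.
Residual distance = √((-43.8)² + 26.3²) = 51.1 m.

51 m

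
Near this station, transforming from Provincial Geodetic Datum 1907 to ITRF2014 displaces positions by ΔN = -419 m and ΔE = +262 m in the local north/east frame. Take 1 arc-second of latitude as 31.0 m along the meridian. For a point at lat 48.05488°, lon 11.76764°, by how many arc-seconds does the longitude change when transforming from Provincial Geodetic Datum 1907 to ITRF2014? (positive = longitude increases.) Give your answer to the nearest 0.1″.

At latitude 48.05488°, cos φ = 0.668418.
1″ of longitude at this latitude = 31.00 × cos φ = 20.7210 m, so Δλ = 262.0 / 20.7210 = 12.644″.

Δλ = 12.6″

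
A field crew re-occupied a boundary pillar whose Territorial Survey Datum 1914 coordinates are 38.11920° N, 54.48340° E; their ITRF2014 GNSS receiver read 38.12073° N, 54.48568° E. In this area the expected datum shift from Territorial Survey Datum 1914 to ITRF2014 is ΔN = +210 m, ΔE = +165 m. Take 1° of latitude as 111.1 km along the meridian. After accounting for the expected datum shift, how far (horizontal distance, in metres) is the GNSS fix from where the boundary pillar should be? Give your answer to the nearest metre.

53 m

Observed coordinate differences: Δφ = +0.00153°, Δλ = +0.00228°.
Converting to metres (1° lat = 111100 m, cos φ = 0.786728): observed ΔN = 170.0 m, observed ΔE = 199.3 m.
Subtracting the expected shift leaves a residual of 170.0 − (210) = -40.0 m north and 199.3 − (165) = 34.3 m east.
Residual distance = √((-40.0)² + 34.3²) = 52.7 m.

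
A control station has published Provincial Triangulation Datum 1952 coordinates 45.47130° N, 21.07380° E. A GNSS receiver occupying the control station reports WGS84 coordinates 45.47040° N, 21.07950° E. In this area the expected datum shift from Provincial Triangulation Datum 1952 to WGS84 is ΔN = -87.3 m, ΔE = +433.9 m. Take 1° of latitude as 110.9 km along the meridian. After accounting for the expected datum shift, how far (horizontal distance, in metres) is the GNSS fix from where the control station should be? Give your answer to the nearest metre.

16 m

Observed coordinate differences: Δφ = -0.00090°, Δλ = +0.00570°.
Converting to metres (1° lat = 110900 m, cos φ = 0.701266): observed ΔN = -99.8 m, observed ΔE = 443.3 m.
Subtracting the expected shift leaves a residual of -99.8 − (-87.3) = -12.5 m north and 443.3 − (433.9) = 9.4 m east.
Residual distance = √((-12.5)² + 9.4²) = 15.6 m.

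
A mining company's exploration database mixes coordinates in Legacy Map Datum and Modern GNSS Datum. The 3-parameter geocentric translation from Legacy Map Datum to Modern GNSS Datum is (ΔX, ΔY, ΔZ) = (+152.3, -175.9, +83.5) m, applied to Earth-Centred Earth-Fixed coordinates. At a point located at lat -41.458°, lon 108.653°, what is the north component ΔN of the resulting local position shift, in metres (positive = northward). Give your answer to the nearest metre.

ΔN = -80 m

At φ = -41.458°, λ = 108.653°: sin φ = -0.662071, cos φ = 0.749441, sin λ = 0.947473, cos λ = -0.319836.
ΔN = −sin φ cos λ·ΔX − sin φ sin λ·ΔY + cos φ·ΔZ = −(-0.662071)(-0.319836)(152.3) − (-0.662071)(0.947473)(-175.9) + (0.749441)(83.5) = -80.01 m.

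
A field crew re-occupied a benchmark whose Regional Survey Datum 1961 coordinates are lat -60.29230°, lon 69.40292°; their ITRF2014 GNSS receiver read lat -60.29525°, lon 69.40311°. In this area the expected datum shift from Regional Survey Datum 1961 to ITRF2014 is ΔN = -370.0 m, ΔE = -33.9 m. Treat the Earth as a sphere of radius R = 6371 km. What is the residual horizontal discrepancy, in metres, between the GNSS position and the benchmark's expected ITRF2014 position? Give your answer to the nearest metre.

61 m

Observed coordinate differences: Δφ = -0.00295°, Δλ = +0.00019°.
Converting to metres (1° lat = 111195 m, cos φ = 0.495575): observed ΔN = -328.0 m, observed ΔE = 10.5 m.
Subtracting the expected shift leaves a residual of -328.0 − (-370.0) = 42.0 m north and 10.5 − (-33.9) = 44.4 m east.
Residual distance = √(42.0² + 44.4²) = 61.1 m.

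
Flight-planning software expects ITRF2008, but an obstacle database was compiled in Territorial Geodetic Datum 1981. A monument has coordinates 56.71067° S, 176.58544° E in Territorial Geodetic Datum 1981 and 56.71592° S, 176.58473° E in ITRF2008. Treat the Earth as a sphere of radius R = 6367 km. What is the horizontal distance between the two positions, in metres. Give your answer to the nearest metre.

Δφ = -56.71592° − -56.71067° = -0.00525°; Δλ = 176.58473° − 176.58544° = -0.00071°.
1° along a meridian = πR/180 = 111125 m.
ΔN = Δφ × 111125 = -583.4 m; ΔE = Δλ × 111125 × cos(-56.71067°) = -0.00071 × 111125 × 0.548867 = -43.3 m.
Distance = √(ΔE² + ΔN²) = √((-43.3)² + (-583.4)²) = 585.0 m.

585 m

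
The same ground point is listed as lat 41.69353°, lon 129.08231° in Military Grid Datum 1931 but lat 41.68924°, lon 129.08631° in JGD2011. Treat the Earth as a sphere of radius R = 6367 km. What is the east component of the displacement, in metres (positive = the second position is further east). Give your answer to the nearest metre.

Δφ = 41.68924° − 41.69353° = -0.00429°; Δλ = 129.08631° − 129.08231° = +0.00400°.
1° along a meridian = πR/180 = 111125 m.
ΔN = Δφ × 111125 = -476.7 m; ΔE = Δλ × 111125 × cos(41.69353°) = +0.00400 × 111125 × 0.746713 = 331.9 m.

ΔE = 332 m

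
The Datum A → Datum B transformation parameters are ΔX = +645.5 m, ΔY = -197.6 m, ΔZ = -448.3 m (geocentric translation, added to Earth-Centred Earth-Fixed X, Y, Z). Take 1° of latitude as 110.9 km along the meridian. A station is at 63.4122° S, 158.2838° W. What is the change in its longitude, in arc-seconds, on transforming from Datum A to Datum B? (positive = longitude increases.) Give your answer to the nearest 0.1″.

Δλ = 30.6″

sin φ = -0.894250, cos φ = 0.447569, sin λ = -0.370009, cos λ = -0.929028.
East component: ΔE = −sin λ·ΔX + cos λ·ΔY = −(-0.370009)(645.5) + (-0.929028)(-197.6) = 422.42 m.
1° of latitude spans 110900 m; at latitude φ, 1° of longitude spans that × cos φ = 49635.4 m, so Δλ = 422.42 / 49635.4 × 3600 = 30.637″.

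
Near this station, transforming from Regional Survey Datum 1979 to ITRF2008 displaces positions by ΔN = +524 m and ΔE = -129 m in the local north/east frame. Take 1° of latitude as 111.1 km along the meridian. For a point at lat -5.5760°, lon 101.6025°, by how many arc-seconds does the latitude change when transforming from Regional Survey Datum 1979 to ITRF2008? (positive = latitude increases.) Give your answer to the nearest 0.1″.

1° of latitude = 111.1 km, so Δφ = 524.0 / 111100 = 0.0047165° = 16.979″.

Δφ = 17.0″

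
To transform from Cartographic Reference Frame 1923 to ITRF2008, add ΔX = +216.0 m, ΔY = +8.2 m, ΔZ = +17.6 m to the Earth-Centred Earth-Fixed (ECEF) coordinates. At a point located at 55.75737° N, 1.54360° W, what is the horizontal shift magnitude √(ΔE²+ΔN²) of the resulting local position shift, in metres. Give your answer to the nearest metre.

169 m

The local east axis at (φ, λ) is (−sin λ, cos λ, 0), so ΔE = −sin(-1.54360°)·216.0 + cos(-1.54360°)·8.2 = 14.02 m.
The local north axis is (−sin φ cos λ, −sin φ sin λ, cos φ), giving ΔN = -178.494 + 0.183 + 9.903 = -168.41 m.
Horizontal magnitude = √(ΔE² + ΔN²) = √(14.02² + (-168.41)²) = 168.99 m.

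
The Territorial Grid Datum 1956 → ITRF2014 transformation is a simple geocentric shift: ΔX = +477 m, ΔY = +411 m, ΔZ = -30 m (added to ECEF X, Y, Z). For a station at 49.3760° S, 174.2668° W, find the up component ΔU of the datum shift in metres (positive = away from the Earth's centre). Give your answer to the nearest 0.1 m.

The local up (radial) axis is (cos φ cos λ, cos φ sin λ, sin φ), giving ΔU = -309.017 − 26.732 + 22.770 = -312.98 m.

ΔU = -313.0 m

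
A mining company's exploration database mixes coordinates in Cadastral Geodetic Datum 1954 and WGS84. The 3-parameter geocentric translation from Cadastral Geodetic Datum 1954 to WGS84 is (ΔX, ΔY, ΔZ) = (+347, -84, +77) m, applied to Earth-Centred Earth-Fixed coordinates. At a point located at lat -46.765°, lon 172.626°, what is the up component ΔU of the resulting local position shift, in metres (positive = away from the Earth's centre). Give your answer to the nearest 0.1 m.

ΔU = -299.2 m

The local up (radial) axis is (cos φ cos λ, cos φ sin λ, sin φ), giving ΔU = -235.726 − 7.385 − 56.098 = -299.21 m.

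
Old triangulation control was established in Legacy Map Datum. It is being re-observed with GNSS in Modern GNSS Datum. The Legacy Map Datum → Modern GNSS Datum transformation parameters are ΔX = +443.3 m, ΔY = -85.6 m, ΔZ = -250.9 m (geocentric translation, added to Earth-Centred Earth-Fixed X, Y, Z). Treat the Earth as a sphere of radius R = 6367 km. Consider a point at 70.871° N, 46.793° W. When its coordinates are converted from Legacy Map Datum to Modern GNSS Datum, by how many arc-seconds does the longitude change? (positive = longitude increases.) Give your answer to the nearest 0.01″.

sin φ = 0.944783, cos φ = 0.327696, sin λ = -0.728885, cos λ = 0.684636.
East component: ΔE = −sin λ·ΔX + cos λ·ΔY = −(-0.728885)(443.3) + (0.684636)(-85.6) = 264.51 m.
1° of latitude spans πR/180 = 111125 m; at latitude φ, 1° of longitude spans that × cos φ = 36415.3 m, so Δλ = 264.51 / 36415.3 × 3600 = 26.149″.

Δλ = 26.15″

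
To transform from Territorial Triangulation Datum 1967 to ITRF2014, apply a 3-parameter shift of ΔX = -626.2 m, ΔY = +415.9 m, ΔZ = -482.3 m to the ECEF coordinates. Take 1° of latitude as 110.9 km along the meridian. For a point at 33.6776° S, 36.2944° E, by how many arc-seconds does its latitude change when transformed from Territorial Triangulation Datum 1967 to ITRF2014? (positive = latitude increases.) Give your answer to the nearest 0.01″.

sin φ = -0.554519, cos φ = 0.832171, sin λ = 0.591934, cos λ = 0.805986.
North component: ΔN = −sin φ cos λ·ΔX − sin φ sin λ·ΔY + cos φ·ΔZ = −(-0.554519)(0.805986)(-626.2) − (-0.554519)(0.591934)(415.9) + (0.832171)(-482.3) = -544.71 m.
1° of latitude spans 110900 m, so Δφ = -544.71 / 110900 × 3600 = -17.682″.

Δφ = -17.68″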